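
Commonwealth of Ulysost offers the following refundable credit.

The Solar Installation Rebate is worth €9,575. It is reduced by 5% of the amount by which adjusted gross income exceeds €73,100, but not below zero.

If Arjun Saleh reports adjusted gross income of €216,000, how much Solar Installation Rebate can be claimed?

Solar Installation Rebate: 5% of the €142,900 excess over €73,100 is €7,145; credit = €9,575 − €7,145 = €2,430.

€2,430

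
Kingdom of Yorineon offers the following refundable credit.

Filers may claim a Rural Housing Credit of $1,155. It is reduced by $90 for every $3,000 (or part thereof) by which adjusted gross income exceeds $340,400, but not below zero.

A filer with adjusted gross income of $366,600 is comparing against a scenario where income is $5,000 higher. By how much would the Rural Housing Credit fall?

At $366,600 — income exceeds $340,400 by $26,200, which is 9 full-or-partial $3,000 increments; reduction = 9 × $90 = $810, leaving $345.
At $371,600 — income exceeds $340,400 by $31,200, which is 11 full-or-partial $3,000 increments; reduction = 11 × $90 = $990, leaving $165.
Lost: $345 − $165 = $180.

$180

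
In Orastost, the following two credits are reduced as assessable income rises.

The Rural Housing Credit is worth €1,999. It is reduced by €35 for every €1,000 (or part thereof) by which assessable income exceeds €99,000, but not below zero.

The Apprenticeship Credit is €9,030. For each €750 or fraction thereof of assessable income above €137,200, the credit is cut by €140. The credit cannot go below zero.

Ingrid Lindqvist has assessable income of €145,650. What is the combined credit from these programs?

€7,704

Rural Housing Credit: income exceeds €99,000 by €46,650, which is 47 full-or-partial €1,000 increments; reduction = 47 × €35 = €1,645, leaving €354.
Apprenticeship Credit: income exceeds €137,200 by €8,450, which is 12 full-or-partial €750 increments; reduction = 12 × €140 = €1,680, leaving €7,350.
Total: €354 + €7,350 = €7,704.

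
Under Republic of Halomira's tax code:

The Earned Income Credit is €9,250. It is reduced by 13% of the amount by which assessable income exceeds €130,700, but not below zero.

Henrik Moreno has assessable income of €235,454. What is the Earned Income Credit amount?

€0

Earned Income Credit: 13% of the €104,754 excess over €130,700 is €13,618.02 ≥ base, so the credit is €0.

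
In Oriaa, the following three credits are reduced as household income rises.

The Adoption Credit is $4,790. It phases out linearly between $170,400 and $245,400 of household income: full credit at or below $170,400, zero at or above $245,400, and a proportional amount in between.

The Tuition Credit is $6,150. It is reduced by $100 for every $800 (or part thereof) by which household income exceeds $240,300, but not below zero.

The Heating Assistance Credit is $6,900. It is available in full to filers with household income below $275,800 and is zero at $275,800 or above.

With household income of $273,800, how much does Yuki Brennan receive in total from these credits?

Adoption Credit: $273,800 is at or above $245,400, so the credit is $0.
Tuition Credit: income exceeds $240,300 by $33,500, which is 42 full-or-partial $800 increments; reduction = 42 × $100 = $4,200, leaving $1,950.
Heating Assistance Credit: $273,800 is below the $275,800 cutoff, so the full $6,900 applies.
Total: $0 + $1,950 + $6,900 = $8,850.

$8,850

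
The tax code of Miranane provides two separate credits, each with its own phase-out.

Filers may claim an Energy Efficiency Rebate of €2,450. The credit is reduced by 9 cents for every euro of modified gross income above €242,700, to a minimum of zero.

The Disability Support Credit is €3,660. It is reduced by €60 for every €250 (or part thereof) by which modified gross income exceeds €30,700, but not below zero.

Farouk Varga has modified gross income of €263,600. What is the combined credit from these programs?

Energy Efficiency Rebate: 9% of the €20,900 excess over €242,700 is €1,881; credit = €2,450 − €1,881 = €569.
Disability Support Credit: income exceeds €30,700 by €232,900 → 932 increments × €60 = €55,920 ≥ base, so the credit is €0.
Total: €569 + €0 = €569.

€569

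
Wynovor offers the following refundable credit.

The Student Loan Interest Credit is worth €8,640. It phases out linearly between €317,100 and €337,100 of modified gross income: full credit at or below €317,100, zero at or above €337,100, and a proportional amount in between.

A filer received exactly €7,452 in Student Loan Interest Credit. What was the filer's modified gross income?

€319,850

€7,452 is 7,452/8,640 of the full €8,640, so 1,188/8,640 of the €20,000 range has been used: income = €317,100 + €20,000 × 1,188/8,640 = €319,850.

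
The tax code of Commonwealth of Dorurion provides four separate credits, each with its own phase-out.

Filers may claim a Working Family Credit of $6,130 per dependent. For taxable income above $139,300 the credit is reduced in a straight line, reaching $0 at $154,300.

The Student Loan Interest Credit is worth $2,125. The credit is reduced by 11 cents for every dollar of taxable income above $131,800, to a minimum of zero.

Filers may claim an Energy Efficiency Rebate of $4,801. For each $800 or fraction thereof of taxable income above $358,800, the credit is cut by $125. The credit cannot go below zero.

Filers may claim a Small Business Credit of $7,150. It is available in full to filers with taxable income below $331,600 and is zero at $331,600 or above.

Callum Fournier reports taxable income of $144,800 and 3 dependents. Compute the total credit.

$24,293

Working Family Credit: base = 3 × $6,130 = $18,390. $144,800 is $5,500 into a $15,000 phase-out range, leaving 9,500/15,000 of the credit: $18,390 × 9,500/15,000 = $11,647.
Student Loan Interest Credit: 11% of the $13,000 excess over $131,800 is $1,430; credit = $2,125 − $1,430 = $695.
Energy Efficiency Rebate: $144,800 is at or below the $358,800 threshold, so the full $4,801 applies.
Small Business Credit: $144,800 is below the $331,600 cutoff, so the full $7,150 applies.
Total: $11,647 + $695 + $4,801 + $7,150 = $24,293.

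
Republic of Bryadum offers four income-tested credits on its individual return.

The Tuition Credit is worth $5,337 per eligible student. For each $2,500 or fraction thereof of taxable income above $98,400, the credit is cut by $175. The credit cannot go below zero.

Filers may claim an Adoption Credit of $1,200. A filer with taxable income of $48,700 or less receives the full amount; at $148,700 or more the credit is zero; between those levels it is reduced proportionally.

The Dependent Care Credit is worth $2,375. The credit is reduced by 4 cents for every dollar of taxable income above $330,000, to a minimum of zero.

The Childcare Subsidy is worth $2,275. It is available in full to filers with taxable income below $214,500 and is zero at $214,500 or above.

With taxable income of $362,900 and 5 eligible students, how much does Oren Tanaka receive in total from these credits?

$9,194

Tuition Credit: base = 5 × $5,337 = $26,685. income exceeds $98,400 by $264,500, which is 106 full-or-partial $2,500 increments; reduction = 106 × $175 = $18,550, leaving $8,135.
Adoption Credit: $362,900 is at or above $148,700, so the credit is $0.
Dependent Care Credit: 4% of the $32,900 excess over $330,000 is $1,316; credit = $2,375 − $1,316 = $1,059.
Childcare Subsidy: $362,900 meets or exceeds the $214,500 cutoff, so the credit is $0.
Total: $8,135 + $0 + $1,059 + $0 = $9,194.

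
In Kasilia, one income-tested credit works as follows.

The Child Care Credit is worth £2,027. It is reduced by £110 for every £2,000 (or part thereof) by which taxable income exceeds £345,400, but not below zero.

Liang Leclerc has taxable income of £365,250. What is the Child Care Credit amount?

£927

Child Care Credit: income exceeds £345,400 by £19,850, which is 10 full-or-partial £2,000 increments; reduction = 10 × £110 = £1,100, leaving £927.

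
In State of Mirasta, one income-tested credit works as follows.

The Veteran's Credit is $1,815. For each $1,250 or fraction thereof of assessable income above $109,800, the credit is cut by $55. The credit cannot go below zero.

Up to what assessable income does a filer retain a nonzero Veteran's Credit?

$149,800

After 32 increments the reduction is 32 × $55 = $1,760, leaving $55; one more increment wipes it out. Increment 32 ends at excess 32 × $1,250 = $40,000, so the highest qualifying income is $109,800 + $40,000 = $149,800.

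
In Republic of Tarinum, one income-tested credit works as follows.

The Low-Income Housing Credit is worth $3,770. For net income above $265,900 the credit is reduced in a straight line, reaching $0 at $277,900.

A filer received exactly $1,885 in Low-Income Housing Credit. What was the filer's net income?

$1,885 is 1,885/3,770 of the full $3,770, so 1,885/3,770 of the $12,000 range has been used: income = $265,900 + $12,000 × 1,885/3,770 = $271,900.

$271,900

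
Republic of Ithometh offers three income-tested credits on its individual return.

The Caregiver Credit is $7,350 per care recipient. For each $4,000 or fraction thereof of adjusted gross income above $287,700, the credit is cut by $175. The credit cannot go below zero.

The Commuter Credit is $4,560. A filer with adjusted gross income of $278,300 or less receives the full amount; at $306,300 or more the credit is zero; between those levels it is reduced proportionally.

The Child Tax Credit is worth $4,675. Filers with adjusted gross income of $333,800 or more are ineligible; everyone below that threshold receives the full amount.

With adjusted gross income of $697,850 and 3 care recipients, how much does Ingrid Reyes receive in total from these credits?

Caregiver Credit: base = 3 × $7,350 = $22,050. income exceeds $287,700 by $410,150, which is 103 full-or-partial $4,000 increments; reduction = 103 × $175 = $18,025, leaving $4,025.
Commuter Credit: $697,850 is at or above $306,300, so the credit is $0.
Child Tax Credit: $697,850 meets or exceeds the $333,800 cutoff, so the credit is $0.
Total: $4,025 + $0 + $0 = $4,025.

$4,025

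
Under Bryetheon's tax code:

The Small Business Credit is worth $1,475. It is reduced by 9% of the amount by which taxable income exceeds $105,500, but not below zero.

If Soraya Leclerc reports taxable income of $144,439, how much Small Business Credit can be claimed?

$0

Small Business Credit: 9% of the $38,939 excess over $105,500 is $3,504.51 ≥ base, so the credit is $0.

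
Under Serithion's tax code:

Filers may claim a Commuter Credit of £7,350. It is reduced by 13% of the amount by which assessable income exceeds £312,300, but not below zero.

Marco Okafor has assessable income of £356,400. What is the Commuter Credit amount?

£1,617

Commuter Credit: 13% of the £44,100 excess over £312,300 is £5,733; credit = £7,350 − £5,733 = £1,617.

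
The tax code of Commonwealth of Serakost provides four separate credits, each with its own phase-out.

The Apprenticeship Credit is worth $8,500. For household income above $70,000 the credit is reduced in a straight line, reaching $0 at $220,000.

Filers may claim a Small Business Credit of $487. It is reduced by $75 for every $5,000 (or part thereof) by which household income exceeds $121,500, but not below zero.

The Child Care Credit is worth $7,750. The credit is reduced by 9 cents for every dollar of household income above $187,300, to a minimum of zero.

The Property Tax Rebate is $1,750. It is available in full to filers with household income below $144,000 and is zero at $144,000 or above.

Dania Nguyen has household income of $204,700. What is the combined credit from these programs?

Apprenticeship Credit: $204,700 is $134,700 into a $150,000 phase-out range, leaving 15,300/150,000 of the credit: $8,500 × 15,300/150,000 = $867.
Small Business Credit: income exceeds $121,500 by $83,200 → 17 increments × $75 = $1,275 ≥ base, so the credit is $0.
Child Care Credit: 9% of the $17,400 excess over $187,300 is $1,566; credit = $7,750 − $1,566 = $6,184.
Property Tax Rebate: $204,700 meets or exceeds the $144,000 cutoff, so the credit is $0.
Total: $867 + $0 + $6,184 + $0 = $7,051.

$7,051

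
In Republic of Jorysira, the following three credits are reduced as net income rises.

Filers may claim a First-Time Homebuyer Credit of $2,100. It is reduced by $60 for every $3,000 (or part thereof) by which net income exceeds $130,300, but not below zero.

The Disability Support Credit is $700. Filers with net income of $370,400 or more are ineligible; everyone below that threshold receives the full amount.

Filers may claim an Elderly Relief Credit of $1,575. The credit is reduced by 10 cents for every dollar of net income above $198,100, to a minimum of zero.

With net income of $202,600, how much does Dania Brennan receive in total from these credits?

First-Time Homebuyer Credit: income exceeds $130,300 by $72,300, which is 25 full-or-partial $3,000 increments; reduction = 25 × $60 = $1,500, leaving $600.
Disability Support Credit: $202,600 is below the $370,400 cutoff, so the full $700 applies.
Elderly Relief Credit: 10% of the $4,500 excess over $198,100 is $450; credit = $1,575 − $450 = $1,125.
Total: $600 + $700 + $1,125 = $2,425.

$2,425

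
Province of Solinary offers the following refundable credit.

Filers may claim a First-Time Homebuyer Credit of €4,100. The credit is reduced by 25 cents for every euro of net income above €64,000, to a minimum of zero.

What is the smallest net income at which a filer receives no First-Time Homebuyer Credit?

The credit falls by 25% of each euro above €64,000, so it reaches zero when the excess is €4,100 / 25% = €16,400: income = €64,000 + €16,400 = €80,400.

€80,400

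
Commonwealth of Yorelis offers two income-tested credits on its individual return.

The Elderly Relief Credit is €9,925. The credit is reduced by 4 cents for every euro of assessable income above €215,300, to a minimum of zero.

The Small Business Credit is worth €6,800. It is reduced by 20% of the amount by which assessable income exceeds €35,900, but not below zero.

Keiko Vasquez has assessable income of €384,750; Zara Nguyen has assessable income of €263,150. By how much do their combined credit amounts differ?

€4,864

Keiko (€384,750): Elderly Relief Credit: 4% of the €169,450 excess over €215,300 is €6,778; credit = €9,925 − €6,778 = €3,147. Small Business Credit: 20% of the €348,850 excess over €35,900 is €69,770 ≥ base, so the credit is €0. total €3,147 + €0 = €3,147
Zara (€263,150): Elderly Relief Credit: 4% of the €47,850 excess over €215,300 is €1,914; credit = €9,925 − €1,914 = €8,011. Small Business Credit: 20% of the €227,250 excess over €35,900 is €45,450 ≥ base, so the credit is €0. total €8,011 + €0 = €8,011
Difference: |€3,147 − €8,011| = €4,864.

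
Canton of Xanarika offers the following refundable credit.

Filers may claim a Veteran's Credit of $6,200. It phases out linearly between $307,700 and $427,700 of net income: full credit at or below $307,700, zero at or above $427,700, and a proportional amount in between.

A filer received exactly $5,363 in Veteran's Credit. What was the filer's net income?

$5,363 is 5,363/6,200 of the full $6,200, so 837/6,200 of the $120,000 range has been used: income = $307,700 + $120,000 × 837/6,200 = $323,900.

$323,900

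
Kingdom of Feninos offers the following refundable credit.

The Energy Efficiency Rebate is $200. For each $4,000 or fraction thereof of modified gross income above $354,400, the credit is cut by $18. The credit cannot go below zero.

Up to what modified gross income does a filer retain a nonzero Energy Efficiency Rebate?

$398,400

After 11 increments the reduction is 11 × $18 = $198, leaving $2; one more increment wipes it out. Increment 11 ends at excess 11 × $4,000 = $44,000, so the highest qualifying income is $354,400 + $44,000 = $398,400.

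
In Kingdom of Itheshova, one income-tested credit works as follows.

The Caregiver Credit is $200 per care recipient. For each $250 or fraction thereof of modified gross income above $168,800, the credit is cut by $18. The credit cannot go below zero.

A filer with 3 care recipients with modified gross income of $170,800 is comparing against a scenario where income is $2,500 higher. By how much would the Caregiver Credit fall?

At $170,800 — base = 3 × $200 = $600. income exceeds $168,800 by $2,000, which is 8 full-or-partial $250 increments; reduction = 8 × $18 = $144, leaving $456.
At $173,300 — base = 3 × $200 = $600. income exceeds $168,800 by $4,500, which is 18 full-or-partial $250 increments; reduction = 18 × $18 = $324, leaving $276.
Lost: $456 − $276 = $180.

$180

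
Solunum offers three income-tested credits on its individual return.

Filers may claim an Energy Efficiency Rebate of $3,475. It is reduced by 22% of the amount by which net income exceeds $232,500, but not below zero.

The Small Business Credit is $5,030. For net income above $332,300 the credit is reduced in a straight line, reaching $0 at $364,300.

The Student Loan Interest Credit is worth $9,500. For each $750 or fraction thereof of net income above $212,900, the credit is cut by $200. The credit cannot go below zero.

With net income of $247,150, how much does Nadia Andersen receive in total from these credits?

Energy Efficiency Rebate: 22% of the $14,650 excess over $232,500 is $3,223; credit = $3,475 − $3,223 = $252.
Small Business Credit: $247,150 is at or below the $332,300 threshold, so the full $5,030 applies.
Student Loan Interest Credit: income exceeds $212,900 by $34,250, which is 46 full-or-partial $750 increments; reduction = 46 × $200 = $9,200, leaving $300.
Total: $252 + $5,030 + $300 = $5,582.

$5,582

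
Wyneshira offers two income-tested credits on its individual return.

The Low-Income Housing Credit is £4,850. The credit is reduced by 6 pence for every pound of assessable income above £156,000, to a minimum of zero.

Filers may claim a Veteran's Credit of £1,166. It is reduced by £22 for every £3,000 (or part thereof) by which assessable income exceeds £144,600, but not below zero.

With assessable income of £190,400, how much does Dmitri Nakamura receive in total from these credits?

Low-Income Housing Credit: 6% of the £34,400 excess over £156,000 is £2,064; credit = £4,850 − £2,064 = £2,786.
Veteran's Credit: income exceeds £144,600 by £45,800, which is 16 full-or-partial £3,000 increments; reduction = 16 × £22 = £352, leaving £814.
Total: £2,786 + £814 = £3,600.

£3,600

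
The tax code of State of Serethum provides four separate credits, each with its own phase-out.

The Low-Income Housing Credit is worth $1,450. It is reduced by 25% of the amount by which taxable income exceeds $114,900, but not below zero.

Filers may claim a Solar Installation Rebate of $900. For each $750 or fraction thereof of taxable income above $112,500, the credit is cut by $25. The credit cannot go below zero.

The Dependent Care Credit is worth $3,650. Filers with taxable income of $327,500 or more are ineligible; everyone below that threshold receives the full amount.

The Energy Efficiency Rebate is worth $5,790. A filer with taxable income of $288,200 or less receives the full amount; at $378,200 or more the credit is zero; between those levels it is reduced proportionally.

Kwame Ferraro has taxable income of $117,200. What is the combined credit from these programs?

Low-Income Housing Credit: 25% of the $2,300 excess over $114,900 is $575; credit = $1,450 − $575 = $875.
Solar Installation Rebate: income exceeds $112,500 by $4,700, which is 7 full-or-partial $750 increments; reduction = 7 × $25 = $175, leaving $725.
Dependent Care Credit: $117,200 is below the $327,500 cutoff, so the full $3,650 applies.
Energy Efficiency Rebate: $117,200 is at or below the $288,200 threshold, so the full $5,790 applies.
Total: $875 + $725 + $3,650 + $5,790 = $11,040.

$11,040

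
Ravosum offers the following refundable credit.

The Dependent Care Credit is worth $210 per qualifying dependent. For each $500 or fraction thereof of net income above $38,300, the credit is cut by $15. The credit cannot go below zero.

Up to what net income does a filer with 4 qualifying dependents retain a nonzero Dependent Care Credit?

Full credit = 4 × $210 = $840.
After 55 increments the reduction is 55 × $15 = $825, leaving $15; one more increment wipes it out. Increment 55 ends at excess 55 × $500 = $27,500, so the highest qualifying income is $38,300 + $27,500 = $65,800.

$65,800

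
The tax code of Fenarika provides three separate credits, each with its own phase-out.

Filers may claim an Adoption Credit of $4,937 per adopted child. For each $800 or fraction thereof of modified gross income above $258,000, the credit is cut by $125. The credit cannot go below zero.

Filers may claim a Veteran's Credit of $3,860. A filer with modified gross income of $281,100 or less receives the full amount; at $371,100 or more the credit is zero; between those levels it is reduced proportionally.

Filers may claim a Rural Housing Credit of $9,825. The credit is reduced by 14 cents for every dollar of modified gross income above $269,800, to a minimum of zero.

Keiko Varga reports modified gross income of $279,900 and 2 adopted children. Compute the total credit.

$18,645

Adoption Credit: base = 2 × $4,937 = $9,874. income exceeds $258,000 by $21,900, which is 28 full-or-partial $800 increments; reduction = 28 × $125 = $3,500, leaving $6,374.
Veteran's Credit: $279,900 is at or below the $281,100 threshold, so the full $3,860 applies.
Rural Housing Credit: 14% of the $10,100 excess over $269,800 is $1,414; credit = $9,825 − $1,414 = $8,411.
Total: $6,374 + $3,860 + $8,411 = $18,645.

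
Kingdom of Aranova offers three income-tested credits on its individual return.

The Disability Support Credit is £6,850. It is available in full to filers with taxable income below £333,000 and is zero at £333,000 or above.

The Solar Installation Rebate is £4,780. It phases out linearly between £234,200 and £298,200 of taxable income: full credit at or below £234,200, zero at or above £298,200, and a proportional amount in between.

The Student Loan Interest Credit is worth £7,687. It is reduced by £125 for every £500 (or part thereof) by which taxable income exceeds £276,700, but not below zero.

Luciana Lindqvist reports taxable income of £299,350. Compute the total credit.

£8,787

Disability Support Credit: £299,350 is below the £333,000 cutoff, so the full £6,850 applies.
Solar Installation Rebate: £299,350 is at or above £298,200, so the credit is £0.
Student Loan Interest Credit: income exceeds £276,700 by £22,650, which is 46 full-or-partial £500 increments; reduction = 46 × £125 = £5,750, leaving £1,937.
Total: £6,850 + £0 + £1,937 = £8,787.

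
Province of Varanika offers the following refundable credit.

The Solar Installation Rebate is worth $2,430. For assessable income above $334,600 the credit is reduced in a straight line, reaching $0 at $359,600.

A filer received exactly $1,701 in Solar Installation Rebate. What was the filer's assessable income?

$342,100

$1,701 is 1,701/2,430 of the full $2,430, so 729/2,430 of the $25,000 range has been used: income = $334,600 + $25,000 × 729/2,430 = $342,100.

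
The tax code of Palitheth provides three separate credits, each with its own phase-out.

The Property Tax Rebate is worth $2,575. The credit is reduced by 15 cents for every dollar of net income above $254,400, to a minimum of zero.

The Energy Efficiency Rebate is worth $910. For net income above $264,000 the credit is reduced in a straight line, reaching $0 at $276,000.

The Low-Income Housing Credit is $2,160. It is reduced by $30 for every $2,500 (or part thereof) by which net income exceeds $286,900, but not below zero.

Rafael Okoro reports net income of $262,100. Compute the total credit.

$4,490

Property Tax Rebate: 15% of the $7,700 excess over $254,400 is $1,155; credit = $2,575 − $1,155 = $1,420.
Energy Efficiency Rebate: $262,100 is at or below the $264,000 threshold, so the full $910 applies.
Low-Income Housing Credit: $262,100 is at or below the $286,900 threshold, so the full $2,160 applies.
Total: $1,420 + $910 + $2,160 = $4,490.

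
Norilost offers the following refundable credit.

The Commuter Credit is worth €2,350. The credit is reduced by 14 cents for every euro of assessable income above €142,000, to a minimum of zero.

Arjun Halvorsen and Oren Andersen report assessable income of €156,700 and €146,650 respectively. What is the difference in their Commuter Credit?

€1,407

Arjun (€156,700): Commuter Credit: 14% of the €14,700 excess over €142,000 is €2,058; credit = €2,350 − €2,058 = €292.
Oren (€146,650): Commuter Credit: 14% of the €4,650 excess over €142,000 is €651; credit = €2,350 − €651 = €1,699.
Difference: |€292 − €1,699| = €1,407.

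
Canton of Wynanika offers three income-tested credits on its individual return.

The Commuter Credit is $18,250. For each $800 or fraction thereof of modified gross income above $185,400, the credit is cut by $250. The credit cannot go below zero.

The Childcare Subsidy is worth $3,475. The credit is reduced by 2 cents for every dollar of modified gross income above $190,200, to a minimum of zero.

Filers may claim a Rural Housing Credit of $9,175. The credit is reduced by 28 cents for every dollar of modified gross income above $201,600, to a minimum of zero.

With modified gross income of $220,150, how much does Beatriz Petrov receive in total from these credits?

$14,107

Commuter Credit: income exceeds $185,400 by $34,750, which is 44 full-or-partial $800 increments; reduction = 44 × $250 = $11,000, leaving $7,250.
Childcare Subsidy: 2% of the $29,950 excess over $190,200 is $599; credit = $3,475 − $599 = $2,876.
Rural Housing Credit: 28% of the $18,550 excess over $201,600 is $5,194; credit = $9,175 − $5,194 = $3,981.
Total: $7,250 + $2,876 + $3,981 = $14,107.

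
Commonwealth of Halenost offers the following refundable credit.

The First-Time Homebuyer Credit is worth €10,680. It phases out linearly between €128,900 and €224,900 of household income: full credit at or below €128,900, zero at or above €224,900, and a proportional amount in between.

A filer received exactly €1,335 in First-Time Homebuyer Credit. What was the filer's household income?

€212,900

€1,335 is 1,335/10,680 of the full €10,680, so 9,345/10,680 of the €96,000 range has been used: income = €128,900 + €96,000 × 9,345/10,680 = €212,900.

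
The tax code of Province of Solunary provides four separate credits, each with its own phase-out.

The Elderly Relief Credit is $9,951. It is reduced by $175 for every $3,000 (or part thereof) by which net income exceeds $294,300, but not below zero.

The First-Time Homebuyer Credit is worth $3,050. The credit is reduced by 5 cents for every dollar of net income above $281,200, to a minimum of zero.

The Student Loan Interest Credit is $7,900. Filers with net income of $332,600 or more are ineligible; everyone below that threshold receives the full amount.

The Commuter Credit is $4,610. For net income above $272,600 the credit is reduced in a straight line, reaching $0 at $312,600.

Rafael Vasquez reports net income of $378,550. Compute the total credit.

Elderly Relief Credit: income exceeds $294,300 by $84,250, which is 29 full-or-partial $3,000 increments; reduction = 29 × $175 = $5,075, leaving $4,876.
First-Time Homebuyer Credit: 5% of the $97,350 excess over $281,200 is $4,867.50 ≥ base, so the credit is $0.
Student Loan Interest Credit: $378,550 meets or exceeds the $332,600 cutoff, so the credit is $0.
Commuter Credit: $378,550 is at or above $312,600, so the credit is $0.
Total: $4,876 + $0 + $0 + $0 = $4,876.

$4,876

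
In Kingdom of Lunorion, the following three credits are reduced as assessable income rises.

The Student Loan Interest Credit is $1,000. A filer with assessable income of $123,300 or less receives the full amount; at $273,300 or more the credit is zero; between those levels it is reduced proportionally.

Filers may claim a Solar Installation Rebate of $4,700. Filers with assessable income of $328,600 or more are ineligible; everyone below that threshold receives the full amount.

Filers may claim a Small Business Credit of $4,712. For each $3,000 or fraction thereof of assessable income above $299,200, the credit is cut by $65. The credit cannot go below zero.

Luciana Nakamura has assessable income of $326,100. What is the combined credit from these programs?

$8,827

Student Loan Interest Credit: $326,100 is at or above $273,300, so the credit is $0.
Solar Installation Rebate: $326,100 is below the $328,600 cutoff, so the full $4,700 applies.
Small Business Credit: income exceeds $299,200 by $26,900, which is 9 full-or-partial $3,000 increments; reduction = 9 × $65 = $585, leaving $4,127.
Total: $0 + $4,700 + $4,127 = $8,827.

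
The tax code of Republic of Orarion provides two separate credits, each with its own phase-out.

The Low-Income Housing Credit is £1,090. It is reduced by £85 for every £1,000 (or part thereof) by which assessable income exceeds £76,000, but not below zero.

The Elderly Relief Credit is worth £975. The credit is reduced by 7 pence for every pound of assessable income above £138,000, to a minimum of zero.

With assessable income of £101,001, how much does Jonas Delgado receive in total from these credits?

Low-Income Housing Credit: income exceeds £76,000 by £25,001 → 26 increments × £85 = £2,210 ≥ base, so the credit is £0.
Elderly Relief Credit: £101,001 is at or below the £138,000 threshold, so the full £975 applies.
Total: £0 + £975 = £975.

£975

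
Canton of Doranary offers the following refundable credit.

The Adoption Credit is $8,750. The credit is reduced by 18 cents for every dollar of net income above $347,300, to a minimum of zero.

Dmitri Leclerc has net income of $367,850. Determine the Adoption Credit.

Adoption Credit: 18% of the $20,550 excess over $347,300 is $3,699; credit = $8,750 − $3,699 = $5,051.

$5,051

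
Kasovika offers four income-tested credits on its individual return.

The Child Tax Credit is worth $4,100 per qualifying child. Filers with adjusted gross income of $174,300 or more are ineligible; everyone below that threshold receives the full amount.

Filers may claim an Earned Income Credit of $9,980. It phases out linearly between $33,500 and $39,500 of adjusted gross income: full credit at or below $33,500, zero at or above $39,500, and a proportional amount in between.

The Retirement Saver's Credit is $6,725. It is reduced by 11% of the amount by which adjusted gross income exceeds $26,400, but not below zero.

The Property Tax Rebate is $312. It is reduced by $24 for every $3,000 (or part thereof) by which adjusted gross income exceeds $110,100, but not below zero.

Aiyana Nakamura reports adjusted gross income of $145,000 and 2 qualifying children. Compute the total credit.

$8,224

Child Tax Credit: base = 2 × $4,100 = $8,200. $145,000 is below the $174,300 cutoff, so the full $8,200 applies.
Earned Income Credit: $145,000 is at or above $39,500, so the credit is $0.
Retirement Saver's Credit: 11% of the $118,600 excess over $26,400 is $13,046 ≥ base, so the credit is $0.
Property Tax Rebate: income exceeds $110,100 by $34,900, which is 12 full-or-partial $3,000 increments; reduction = 12 × $24 = $288, leaving $24.
Total: $8,200 + $0 + $0 + $24 = $8,224.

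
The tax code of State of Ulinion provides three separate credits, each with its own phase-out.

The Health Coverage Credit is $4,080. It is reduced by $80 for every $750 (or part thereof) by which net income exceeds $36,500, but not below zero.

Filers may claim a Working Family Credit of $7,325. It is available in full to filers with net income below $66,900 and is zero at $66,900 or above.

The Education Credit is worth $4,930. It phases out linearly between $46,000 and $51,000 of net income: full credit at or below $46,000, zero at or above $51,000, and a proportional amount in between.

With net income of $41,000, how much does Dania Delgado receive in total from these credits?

Health Coverage Credit: income exceeds $36,500 by $4,500, which is 6 full-or-partial $750 increments; reduction = 6 × $80 = $480, leaving $3,600.
Working Family Credit: $41,000 is below the $66,900 cutoff, so the full $7,325 applies.
Education Credit: $41,000 is at or below the $46,000 threshold, so the full $4,930 applies.
Total: $3,600 + $7,325 + $4,930 = $15,855.

$15,855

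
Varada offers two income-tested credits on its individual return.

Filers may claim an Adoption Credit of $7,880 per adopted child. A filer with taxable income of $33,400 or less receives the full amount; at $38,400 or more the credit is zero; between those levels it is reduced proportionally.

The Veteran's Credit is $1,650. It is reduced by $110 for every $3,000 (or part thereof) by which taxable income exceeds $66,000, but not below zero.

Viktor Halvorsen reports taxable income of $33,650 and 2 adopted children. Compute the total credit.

Adoption Credit: base = 2 × $7,880 = $15,760. $33,650 is $250 into a $5,000 phase-out range, leaving 4,750/5,000 of the credit: $15,760 × 4,750/5,000 = $14,972.
Veteran's Credit: $33,650 is at or below the $66,000 threshold, so the full $1,650 applies.
Total: $14,972 + $1,650 = $16,622.

$16,622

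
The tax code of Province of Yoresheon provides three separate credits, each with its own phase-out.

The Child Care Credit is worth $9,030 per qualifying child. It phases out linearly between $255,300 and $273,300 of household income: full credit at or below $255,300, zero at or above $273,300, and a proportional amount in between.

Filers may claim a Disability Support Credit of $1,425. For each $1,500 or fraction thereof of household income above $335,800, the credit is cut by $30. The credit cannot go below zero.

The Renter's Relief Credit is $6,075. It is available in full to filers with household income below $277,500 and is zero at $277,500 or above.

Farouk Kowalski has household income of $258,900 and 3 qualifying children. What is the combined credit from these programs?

Child Care Credit: base = 3 × $9,030 = $27,090. $258,900 is $3,600 into a $18,000 phase-out range, leaving 14,400/18,000 of the credit: $27,090 × 14,400/18,000 = $21,672.
Disability Support Credit: $258,900 is at or below the $335,800 threshold, so the full $1,425 applies.
Renter's Relief Credit: $258,900 is below the $277,500 cutoff, so the full $6,075 applies.
Total: $21,672 + $1,425 + $6,075 = $29,172.

$29,172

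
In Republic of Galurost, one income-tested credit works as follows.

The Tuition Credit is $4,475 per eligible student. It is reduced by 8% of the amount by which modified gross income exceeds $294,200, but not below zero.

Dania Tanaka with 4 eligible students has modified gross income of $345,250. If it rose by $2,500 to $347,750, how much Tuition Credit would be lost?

$200

At $345,250 — base = 4 × $4,475 = $17,900. 8% of the $51,050 excess over $294,200 is $4,084; credit = $17,900 − $4,084 = $13,816.
At $347,750 — base = 4 × $4,475 = $17,900. 8% of the $53,550 excess over $294,200 is $4,284; credit = $17,900 − $4,284 = $13,616.
Lost: $13,816 − $13,616 = $200.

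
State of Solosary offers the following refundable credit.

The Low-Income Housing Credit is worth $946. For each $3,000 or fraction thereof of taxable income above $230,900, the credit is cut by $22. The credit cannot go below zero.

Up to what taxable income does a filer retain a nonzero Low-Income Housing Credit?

$356,900

After 42 increments the reduction is 42 × $22 = $924, leaving $22; one more increment wipes it out. Increment 42 ends at excess 42 × $3,000 = $126,000, so the highest qualifying income is $230,900 + $126,000 = $356,900.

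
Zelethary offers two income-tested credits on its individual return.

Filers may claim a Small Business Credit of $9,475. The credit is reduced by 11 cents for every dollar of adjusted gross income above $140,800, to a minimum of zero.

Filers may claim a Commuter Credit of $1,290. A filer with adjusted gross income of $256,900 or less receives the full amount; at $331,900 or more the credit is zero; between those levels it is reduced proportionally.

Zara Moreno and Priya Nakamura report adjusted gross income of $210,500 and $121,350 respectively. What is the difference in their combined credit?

Zara ($210,500): Small Business Credit: 11% of the $69,700 excess over $140,800 is $7,667; credit = $9,475 − $7,667 = $1,808. Commuter Credit: $210,500 is at or below the $256,900 threshold, so the full $1,290 applies. total $1,808 + $1,290 = $3,098
Priya ($121,350): Small Business Credit: $121,350 is at or below the $140,800 threshold, so the full $9,475 applies. Commuter Credit: $121,350 is at or below the $256,900 threshold, so the full $1,290 applies. total $9,475 + $1,290 = $10,765
Difference: |$3,098 − $10,765| = $7,667.

$7,667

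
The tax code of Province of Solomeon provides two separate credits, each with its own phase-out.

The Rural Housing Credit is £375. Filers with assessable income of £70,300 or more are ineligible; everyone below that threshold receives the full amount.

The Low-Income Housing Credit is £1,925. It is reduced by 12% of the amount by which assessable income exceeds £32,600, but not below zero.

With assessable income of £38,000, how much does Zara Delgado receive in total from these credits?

Rural Housing Credit: £38,000 is below the £70,300 cutoff, so the full £375 applies.
Low-Income Housing Credit: 12% of the £5,400 excess over £32,600 is £648; credit = £1,925 − £648 = £1,277.
Total: £375 + £1,277 = £1,652.

£1,652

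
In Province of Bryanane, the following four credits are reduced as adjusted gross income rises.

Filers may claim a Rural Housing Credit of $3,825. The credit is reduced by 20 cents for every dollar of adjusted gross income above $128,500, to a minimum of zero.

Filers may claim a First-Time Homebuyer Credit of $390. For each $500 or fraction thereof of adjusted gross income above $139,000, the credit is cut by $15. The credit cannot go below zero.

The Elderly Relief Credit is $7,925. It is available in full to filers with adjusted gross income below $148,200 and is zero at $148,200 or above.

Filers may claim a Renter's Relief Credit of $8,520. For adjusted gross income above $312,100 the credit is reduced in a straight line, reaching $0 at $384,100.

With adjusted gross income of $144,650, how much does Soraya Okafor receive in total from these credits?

Rural Housing Credit: 20% of the $16,150 excess over $128,500 is $3,230; credit = $3,825 − $3,230 = $595.
First-Time Homebuyer Credit: income exceeds $139,000 by $5,650, which is 12 full-or-partial $500 increments; reduction = 12 × $15 = $180, leaving $210.
Elderly Relief Credit: $144,650 is below the $148,200 cutoff, so the full $7,925 applies.
Renter's Relief Credit: $144,650 is at or below the $312,100 threshold, so the full $8,520 applies.
Total: $595 + $210 + $7,925 + $8,520 = $17,250.

$17,250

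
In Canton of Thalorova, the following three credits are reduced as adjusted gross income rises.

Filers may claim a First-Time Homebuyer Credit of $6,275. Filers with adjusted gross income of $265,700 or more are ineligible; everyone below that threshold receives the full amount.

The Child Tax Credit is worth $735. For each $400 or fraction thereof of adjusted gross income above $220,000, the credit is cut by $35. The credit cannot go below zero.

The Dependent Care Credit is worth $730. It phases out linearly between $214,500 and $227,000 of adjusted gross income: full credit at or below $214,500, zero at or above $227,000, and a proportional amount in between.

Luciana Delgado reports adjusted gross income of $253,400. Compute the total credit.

First-Time Homebuyer Credit: $253,400 is below the $265,700 cutoff, so the full $6,275 applies.
Child Tax Credit: income exceeds $220,000 by $33,400 → 84 increments × $35 = $2,940 ≥ base, so the credit is $0.
Dependent Care Credit: $253,400 is at or above $227,000, so the credit is $0.
Total: $6,275 + $0 + $0 = $6,275.

$6,275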